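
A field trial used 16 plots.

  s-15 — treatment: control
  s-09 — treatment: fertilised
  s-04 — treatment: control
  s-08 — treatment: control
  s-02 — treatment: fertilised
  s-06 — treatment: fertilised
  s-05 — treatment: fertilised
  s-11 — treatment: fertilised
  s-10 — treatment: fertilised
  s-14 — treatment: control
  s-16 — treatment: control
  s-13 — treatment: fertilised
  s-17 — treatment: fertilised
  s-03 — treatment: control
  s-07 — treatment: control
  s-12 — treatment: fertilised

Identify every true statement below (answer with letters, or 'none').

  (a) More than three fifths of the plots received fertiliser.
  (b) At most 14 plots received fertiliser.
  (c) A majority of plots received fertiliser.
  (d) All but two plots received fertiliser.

|A| = 16, |A ∩ B| = 9, |A ∖ B| = 7.
(a) |A ∩ B| / |A| > 3/5: fails.
(b) |A ∩ B| ≤ 14: holds.
(c) |A ∩ B| > |A ∖ B|: holds.
(d) |A ∖ B| = 2: fails.

(b), (c)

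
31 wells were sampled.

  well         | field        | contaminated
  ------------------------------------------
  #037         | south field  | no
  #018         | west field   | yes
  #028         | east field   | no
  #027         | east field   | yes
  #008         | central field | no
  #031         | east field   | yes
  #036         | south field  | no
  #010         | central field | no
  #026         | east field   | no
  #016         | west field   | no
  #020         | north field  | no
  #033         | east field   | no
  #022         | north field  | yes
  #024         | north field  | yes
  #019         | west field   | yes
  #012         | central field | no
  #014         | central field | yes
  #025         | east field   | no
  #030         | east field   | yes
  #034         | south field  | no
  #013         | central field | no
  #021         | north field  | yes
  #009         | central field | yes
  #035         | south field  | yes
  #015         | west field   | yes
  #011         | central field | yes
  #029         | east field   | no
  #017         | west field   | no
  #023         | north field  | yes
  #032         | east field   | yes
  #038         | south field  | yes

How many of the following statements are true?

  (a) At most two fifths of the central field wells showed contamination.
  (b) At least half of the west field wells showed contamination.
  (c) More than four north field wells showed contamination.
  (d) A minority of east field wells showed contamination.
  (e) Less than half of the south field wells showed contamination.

(a) central field: |A| = 7, |A ∩ B| = 3; needs |A ∩ B| / |A| ≤ 2/5 — false.
(b) west field: |A| = 5, |A ∩ B| = 3; needs |A ∩ B| ≥ |A ∖ B| — true.
(c) north field: |A| = 5, |A ∩ B| = 4; needs |A ∩ B| > 4 — false.
(d) east field: |A| = 9, |A ∩ B| = 4; needs |A ∩ B| < |A ∖ B| — true.
(e) south field: |A| = 5, |A ∩ B| = 2; needs |A ∩ B| < |A ∖ B| — true.

3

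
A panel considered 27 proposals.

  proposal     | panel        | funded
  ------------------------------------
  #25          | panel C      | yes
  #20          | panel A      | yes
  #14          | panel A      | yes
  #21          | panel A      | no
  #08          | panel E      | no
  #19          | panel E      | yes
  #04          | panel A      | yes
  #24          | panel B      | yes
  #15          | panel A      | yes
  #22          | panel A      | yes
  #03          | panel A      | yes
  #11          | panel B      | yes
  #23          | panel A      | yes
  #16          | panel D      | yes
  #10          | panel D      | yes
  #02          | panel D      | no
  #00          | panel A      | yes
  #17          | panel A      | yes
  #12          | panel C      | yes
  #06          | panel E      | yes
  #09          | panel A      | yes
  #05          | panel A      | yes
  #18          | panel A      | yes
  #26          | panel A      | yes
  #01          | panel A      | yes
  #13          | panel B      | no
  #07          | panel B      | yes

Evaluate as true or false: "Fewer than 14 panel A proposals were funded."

The determiner here denotes the relation: |A ∩ B| < 14.
|A| = 15, |A ∩ B| = 14, |A ∖ B| = 1.
|A ∩ B| = 14, so the statement is false.

False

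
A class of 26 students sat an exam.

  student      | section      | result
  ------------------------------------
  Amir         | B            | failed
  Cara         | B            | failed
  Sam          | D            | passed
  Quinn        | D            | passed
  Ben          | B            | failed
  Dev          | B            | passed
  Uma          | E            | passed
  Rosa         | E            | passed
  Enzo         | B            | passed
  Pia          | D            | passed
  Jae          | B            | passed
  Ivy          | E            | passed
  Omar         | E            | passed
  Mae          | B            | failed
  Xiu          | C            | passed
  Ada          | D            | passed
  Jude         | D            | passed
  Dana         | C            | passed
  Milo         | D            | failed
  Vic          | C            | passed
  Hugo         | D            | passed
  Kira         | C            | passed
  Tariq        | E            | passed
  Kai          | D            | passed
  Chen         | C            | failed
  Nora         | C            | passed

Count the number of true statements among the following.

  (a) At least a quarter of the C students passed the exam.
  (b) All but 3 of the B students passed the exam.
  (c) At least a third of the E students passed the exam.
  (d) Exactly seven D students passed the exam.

(a) C: |A| = 6, |A ∩ B| = 5; needs |A ∩ B| / |A| ≥ 1/4 — true.
(b) B: |A| = 7, |A ∩ B| = 3; needs |A ∖ B| = 3 — false.
(c) E: |A| = 5, |A ∩ B| = 5; needs |A ∩ B| / |A| ≥ 1/3 — true.
(d) D: |A| = 8, |A ∩ B| = 7; needs |A ∩ B| = 7 — true.

3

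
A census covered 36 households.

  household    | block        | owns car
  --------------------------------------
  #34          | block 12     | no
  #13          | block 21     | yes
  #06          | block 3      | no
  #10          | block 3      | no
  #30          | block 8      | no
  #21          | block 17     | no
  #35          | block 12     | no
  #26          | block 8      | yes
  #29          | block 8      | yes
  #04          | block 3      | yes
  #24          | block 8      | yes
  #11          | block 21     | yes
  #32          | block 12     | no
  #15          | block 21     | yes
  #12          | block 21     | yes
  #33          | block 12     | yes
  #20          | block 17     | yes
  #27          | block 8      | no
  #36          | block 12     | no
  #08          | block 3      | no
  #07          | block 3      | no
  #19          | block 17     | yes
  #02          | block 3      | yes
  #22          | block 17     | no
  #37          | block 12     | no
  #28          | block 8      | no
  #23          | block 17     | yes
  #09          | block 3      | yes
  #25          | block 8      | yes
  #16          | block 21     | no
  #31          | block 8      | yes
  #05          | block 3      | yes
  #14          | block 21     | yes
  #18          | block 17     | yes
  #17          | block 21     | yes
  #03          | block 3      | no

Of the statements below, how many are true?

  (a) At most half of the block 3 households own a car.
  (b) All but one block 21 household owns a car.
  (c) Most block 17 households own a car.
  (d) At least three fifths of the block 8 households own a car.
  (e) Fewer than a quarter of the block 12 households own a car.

5

(a) block 3: |A| = 9, |A ∩ B| = 4; needs |A ∩ B| ≤ |A ∖ B| — true.
(b) block 21: |A| = 7, |A ∩ B| = 6; needs |A ∖ B| = 1 — true.
(c) block 17: |A| = 6, |A ∩ B| = 4; needs |A ∩ B| > |A ∖ B| — true.
(d) block 8: |A| = 8, |A ∩ B| = 5; needs |A ∩ B| / |A| ≥ 3/5 — true.
(e) block 12: |A| = 6, |A ∩ B| = 1; needs |A ∩ B| / |A| < 1/4 — true.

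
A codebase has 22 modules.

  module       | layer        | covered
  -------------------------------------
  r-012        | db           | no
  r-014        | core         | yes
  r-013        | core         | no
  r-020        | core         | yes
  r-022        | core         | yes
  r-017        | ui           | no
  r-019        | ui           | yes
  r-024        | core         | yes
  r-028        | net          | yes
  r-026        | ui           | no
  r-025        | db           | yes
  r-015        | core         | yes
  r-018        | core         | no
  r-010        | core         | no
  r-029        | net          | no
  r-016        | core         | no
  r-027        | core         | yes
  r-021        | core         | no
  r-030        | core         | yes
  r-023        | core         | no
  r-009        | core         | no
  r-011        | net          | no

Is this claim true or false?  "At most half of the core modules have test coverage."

'At most half of the core modules have test coverage' holds iff |A ∩ B| ≤ |A ∖ B|.
A (the restrictor) = {r-014, r-013, r-020, r-022, r-024, r-015, r-018, r-010, r-016, r-027, r-021, r-030, r-023, r-009}, |A| = 14.
A ∩ B = {r-014, r-020, r-022, r-024, r-015, r-027, r-030}, so |A ∩ B| = 7.
A ∖ B = {r-013, r-018, r-010, r-016, r-021, r-023, r-009}, so |A ∖ B| = 7.
7 = 7, so the statement is true.

True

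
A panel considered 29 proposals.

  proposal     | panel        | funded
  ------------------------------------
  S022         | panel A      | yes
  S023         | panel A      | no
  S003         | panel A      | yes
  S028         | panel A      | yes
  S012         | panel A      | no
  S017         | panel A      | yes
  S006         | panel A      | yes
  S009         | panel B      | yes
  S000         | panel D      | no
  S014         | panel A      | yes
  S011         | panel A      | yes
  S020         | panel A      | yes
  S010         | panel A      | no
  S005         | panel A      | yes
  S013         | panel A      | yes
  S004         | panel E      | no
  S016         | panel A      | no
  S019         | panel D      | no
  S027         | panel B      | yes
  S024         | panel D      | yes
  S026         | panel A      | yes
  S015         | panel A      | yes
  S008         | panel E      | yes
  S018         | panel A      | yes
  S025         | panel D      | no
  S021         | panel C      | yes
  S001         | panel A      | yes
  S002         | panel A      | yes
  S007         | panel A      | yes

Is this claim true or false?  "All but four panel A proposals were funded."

True

'All but four panel A proposals were funded' holds iff |A ∖ B| = 4.
|A| = 20, |A ∩ B| = 16, |A ∖ B| = 4.
|A ∖ B| = 4, so the statement is true.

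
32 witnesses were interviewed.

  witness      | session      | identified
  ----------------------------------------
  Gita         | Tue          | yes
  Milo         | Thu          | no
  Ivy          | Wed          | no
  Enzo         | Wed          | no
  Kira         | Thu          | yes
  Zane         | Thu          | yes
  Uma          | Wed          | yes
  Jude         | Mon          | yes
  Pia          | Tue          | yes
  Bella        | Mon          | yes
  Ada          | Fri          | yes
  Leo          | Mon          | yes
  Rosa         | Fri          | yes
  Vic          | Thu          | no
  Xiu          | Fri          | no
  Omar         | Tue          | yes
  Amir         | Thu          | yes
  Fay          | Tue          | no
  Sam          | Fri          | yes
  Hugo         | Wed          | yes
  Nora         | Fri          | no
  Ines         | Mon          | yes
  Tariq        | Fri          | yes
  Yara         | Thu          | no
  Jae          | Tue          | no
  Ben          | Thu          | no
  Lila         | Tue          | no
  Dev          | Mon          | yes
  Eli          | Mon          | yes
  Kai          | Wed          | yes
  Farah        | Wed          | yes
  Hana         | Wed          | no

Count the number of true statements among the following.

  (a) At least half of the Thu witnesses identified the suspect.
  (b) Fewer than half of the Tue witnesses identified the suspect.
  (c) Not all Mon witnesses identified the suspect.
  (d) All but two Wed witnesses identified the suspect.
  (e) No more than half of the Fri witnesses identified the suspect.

0

(a) Thu: |A| = 7, |A ∩ B| = 3; needs |A ∩ B| ≥ |A ∖ B| — false.
(b) Tue: |A| = 6, |A ∩ B| = 3; needs |A ∩ B| < |A ∖ B| — false.
(c) Mon: |A| = 6, |A ∩ B| = 6; needs A ⊄ B (|A ∖ B| ≥ 1) — false.
(d) Wed: |A| = 7, |A ∩ B| = 4; needs |A ∖ B| = 2 — false.
(e) Fri: |A| = 6, |A ∩ B| = 4; needs |A ∩ B| ≤ |A ∖ B| — false.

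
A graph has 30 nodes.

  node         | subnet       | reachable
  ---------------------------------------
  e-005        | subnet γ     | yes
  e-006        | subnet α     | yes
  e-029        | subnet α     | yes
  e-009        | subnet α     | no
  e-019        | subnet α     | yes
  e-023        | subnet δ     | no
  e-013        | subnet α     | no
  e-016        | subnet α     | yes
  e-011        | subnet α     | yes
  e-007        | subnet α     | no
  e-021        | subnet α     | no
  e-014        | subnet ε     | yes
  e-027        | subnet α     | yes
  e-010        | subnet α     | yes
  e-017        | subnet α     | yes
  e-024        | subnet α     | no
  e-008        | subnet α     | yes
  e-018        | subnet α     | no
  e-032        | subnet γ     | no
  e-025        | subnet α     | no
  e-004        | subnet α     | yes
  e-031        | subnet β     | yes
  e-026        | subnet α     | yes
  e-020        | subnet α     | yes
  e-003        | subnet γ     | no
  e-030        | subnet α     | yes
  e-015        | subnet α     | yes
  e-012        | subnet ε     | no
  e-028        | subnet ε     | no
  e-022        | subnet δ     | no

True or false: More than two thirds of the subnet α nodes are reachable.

False

'More than two thirds of the subnet α nodes are reachable' holds iff |A ∩ B| / |A| > 2/3.
|A| = 21, |A ∩ B| = 14, |A ∖ B| = 7.
|A ∩ B|/|A| = 14/21, so the statement is false.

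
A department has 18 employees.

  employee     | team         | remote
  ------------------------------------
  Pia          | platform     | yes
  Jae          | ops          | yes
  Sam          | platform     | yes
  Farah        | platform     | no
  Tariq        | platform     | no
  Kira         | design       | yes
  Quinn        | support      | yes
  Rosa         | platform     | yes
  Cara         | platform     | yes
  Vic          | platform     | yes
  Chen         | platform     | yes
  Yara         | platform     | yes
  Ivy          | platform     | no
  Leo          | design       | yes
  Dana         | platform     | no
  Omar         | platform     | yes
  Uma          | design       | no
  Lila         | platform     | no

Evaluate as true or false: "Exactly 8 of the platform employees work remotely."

'Exactly 8 of the platform employees work remotely' holds iff |A ∩ B| = 8.
A (the restrictor) = {Pia, Sam, Farah, Tariq, Rosa, Cara, Vic, Chen, Yara, Ivy, Dana, Omar, Lila}, |A| = 13.
A ∩ B = {Pia, Sam, Rosa, Cara, Vic, Chen, Yara, Omar}, so |A ∩ B| = 8.
|A ∩ B| = 8, so the statement is true.

True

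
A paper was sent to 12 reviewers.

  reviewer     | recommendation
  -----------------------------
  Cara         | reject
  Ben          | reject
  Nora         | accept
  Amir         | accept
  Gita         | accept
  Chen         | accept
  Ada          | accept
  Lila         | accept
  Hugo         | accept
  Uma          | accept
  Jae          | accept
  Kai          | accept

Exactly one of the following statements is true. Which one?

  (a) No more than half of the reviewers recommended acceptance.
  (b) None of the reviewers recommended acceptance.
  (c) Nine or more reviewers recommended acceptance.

(c)

|A| = 12, |A ∩ B| = 10, |A ∖ B| = 2.
(a) requires |A ∩ B| ≤ |A ∖ B|: false.
(b) requires A ∩ B = ∅ (|A ∩ B| = 0): false.
(c) requires |A ∩ B| ≥ 9: true.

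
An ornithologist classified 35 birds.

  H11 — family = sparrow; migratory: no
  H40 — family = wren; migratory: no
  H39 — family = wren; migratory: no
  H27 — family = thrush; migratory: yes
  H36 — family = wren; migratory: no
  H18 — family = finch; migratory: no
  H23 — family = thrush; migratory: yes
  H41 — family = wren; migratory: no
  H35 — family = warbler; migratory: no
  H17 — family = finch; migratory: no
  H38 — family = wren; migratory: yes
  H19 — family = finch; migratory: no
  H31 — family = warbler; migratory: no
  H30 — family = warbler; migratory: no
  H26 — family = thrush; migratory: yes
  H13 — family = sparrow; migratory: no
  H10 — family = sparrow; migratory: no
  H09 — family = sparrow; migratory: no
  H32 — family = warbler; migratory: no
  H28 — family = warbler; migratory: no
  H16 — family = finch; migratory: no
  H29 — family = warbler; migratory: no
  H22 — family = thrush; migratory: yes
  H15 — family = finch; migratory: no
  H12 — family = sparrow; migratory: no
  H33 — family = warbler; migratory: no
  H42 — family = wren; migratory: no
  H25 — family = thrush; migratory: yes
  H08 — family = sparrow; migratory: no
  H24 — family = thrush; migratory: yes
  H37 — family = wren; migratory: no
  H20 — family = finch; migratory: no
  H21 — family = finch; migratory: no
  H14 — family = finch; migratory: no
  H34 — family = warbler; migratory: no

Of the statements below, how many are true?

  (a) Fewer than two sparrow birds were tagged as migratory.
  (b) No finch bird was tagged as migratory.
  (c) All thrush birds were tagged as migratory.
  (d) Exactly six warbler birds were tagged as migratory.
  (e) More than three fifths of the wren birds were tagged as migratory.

(a) sparrow: |A| = 6, |A ∩ B| = 0; needs |A ∩ B| < 2 — true.
(b) finch: |A| = 8, |A ∩ B| = 0; needs A ∩ B = ∅ (|A ∩ B| = 0) — true.
(c) thrush: |A| = 6, |A ∩ B| = 6; needs A ⊆ B, i.e. every element of A is in B (|A ∖ B| = 0) — true.
(d) warbler: |A| = 8, |A ∩ B| = 0; needs |A ∩ B| = 6 — false.
(e) wren: |A| = 7, |A ∩ B| = 1; needs |A ∩ B| / |A| > 3/5 — false.

3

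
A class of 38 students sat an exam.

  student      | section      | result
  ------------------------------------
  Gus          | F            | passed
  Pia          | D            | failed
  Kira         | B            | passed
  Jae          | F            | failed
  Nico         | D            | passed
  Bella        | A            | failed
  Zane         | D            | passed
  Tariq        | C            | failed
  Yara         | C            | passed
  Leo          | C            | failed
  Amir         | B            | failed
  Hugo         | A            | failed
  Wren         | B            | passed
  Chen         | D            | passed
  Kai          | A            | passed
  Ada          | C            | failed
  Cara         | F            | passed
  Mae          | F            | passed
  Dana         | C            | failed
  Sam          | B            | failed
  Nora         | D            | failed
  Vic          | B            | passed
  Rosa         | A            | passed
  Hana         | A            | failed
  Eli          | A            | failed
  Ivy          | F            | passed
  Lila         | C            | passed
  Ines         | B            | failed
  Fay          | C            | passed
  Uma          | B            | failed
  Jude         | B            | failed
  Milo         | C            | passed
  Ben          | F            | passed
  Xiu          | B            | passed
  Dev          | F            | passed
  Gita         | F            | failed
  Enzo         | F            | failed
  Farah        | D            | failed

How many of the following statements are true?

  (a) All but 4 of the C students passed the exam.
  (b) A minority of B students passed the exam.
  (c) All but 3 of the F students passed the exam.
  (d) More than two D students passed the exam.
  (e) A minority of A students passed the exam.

(a) C: |A| = 8, |A ∩ B| = 4; needs |A ∖ B| = 4 — true.
(b) B: |A| = 9, |A ∩ B| = 4; needs |A ∩ B| < |A ∖ B| — true.
(c) F: |A| = 9, |A ∩ B| = 6; needs |A ∖ B| = 3 — true.
(d) D: |A| = 6, |A ∩ B| = 3; needs |A ∩ B| > 2 — true.
(e) A: |A| = 6, |A ∩ B| = 2; needs |A ∩ B| < |A ∖ B| — true.

5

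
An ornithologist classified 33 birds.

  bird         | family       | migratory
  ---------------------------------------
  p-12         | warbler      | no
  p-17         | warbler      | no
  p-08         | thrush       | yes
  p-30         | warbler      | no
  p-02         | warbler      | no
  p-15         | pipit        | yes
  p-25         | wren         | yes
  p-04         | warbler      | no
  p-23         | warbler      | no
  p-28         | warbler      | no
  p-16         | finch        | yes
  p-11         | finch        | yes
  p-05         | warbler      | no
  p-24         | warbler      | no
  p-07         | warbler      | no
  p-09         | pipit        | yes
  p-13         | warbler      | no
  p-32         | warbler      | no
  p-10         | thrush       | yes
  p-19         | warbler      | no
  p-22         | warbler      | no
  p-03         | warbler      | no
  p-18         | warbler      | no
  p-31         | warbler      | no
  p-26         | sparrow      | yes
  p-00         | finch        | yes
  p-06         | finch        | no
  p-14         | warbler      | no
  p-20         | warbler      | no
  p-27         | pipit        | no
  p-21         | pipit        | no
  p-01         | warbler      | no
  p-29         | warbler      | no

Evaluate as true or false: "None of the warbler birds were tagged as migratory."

True

Truth condition: A ∩ B = ∅ (|A ∩ B| = 0).
|A| = 21, |A ∩ B| = 0, |A ∖ B| = 21.
So the statement is true.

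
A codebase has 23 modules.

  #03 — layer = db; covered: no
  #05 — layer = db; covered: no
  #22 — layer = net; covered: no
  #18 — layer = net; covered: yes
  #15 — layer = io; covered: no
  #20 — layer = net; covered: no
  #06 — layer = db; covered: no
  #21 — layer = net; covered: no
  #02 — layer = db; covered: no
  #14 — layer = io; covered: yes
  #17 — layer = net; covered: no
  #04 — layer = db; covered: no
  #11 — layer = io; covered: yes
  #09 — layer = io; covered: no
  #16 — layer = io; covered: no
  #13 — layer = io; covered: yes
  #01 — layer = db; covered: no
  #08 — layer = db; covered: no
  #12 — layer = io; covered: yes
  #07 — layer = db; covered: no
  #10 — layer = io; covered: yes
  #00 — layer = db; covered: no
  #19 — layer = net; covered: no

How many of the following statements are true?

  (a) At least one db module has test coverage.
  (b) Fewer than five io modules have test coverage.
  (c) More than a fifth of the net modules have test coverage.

(a) db: |A| = 9, |A ∩ B| = 0; needs A ∩ B ≠ ∅ (|A ∩ B| ≥ 1) — false.
(b) io: |A| = 8, |A ∩ B| = 5; needs |A ∩ B| < 5 — false.
(c) net: |A| = 6, |A ∩ B| = 1; needs |A ∩ B| / |A| > 1/5 — false.

0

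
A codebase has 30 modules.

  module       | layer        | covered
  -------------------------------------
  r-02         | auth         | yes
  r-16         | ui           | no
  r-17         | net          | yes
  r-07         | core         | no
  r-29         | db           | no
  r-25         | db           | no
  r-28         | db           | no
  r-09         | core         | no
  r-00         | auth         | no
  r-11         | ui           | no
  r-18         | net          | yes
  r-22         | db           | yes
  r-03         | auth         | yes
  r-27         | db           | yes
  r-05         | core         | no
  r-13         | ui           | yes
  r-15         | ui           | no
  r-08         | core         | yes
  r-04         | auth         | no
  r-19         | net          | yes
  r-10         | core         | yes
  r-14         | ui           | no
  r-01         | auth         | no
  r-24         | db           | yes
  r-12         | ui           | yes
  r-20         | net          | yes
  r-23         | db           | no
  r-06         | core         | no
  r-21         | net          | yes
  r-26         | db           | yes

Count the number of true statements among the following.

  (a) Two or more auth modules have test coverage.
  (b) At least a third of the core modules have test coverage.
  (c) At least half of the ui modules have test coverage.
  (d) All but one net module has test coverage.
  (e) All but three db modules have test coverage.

2

(a) auth: |A| = 5, |A ∩ B| = 2; needs |A ∩ B| ≥ 2 — true.
(b) core: |A| = 6, |A ∩ B| = 2; needs |A ∩ B| / |A| ≥ 1/3 — true.
(c) ui: |A| = 6, |A ∩ B| = 2; needs |A ∩ B| ≥ |A ∖ B| — false.
(d) net: |A| = 5, |A ∩ B| = 5; needs |A ∖ B| = 1 — false.
(e) db: |A| = 8, |A ∩ B| = 4; needs |A ∖ B| = 3 — false.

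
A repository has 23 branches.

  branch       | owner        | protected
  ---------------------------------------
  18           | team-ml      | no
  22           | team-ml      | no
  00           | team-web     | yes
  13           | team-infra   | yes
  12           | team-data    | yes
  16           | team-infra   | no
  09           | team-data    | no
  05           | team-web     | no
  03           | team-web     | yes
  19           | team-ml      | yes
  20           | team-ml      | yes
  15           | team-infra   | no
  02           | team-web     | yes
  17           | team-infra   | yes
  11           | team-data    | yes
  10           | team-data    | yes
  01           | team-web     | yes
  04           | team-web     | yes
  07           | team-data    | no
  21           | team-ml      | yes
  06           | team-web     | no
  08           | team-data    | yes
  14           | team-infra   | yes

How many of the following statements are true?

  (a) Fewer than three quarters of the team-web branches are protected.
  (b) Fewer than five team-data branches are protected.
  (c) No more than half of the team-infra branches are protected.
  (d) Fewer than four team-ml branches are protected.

(a) team-web: |A| = 7, |A ∩ B| = 5; needs |A ∩ B| / |A| < 3/4 — true.
(b) team-data: |A| = 6, |A ∩ B| = 4; needs |A ∩ B| < 5 — true.
(c) team-infra: |A| = 5, |A ∩ B| = 3; needs |A ∩ B| ≤ |A ∖ B| — false.
(d) team-ml: |A| = 5, |A ∩ B| = 3; needs |A ∩ B| < 4 — true.

3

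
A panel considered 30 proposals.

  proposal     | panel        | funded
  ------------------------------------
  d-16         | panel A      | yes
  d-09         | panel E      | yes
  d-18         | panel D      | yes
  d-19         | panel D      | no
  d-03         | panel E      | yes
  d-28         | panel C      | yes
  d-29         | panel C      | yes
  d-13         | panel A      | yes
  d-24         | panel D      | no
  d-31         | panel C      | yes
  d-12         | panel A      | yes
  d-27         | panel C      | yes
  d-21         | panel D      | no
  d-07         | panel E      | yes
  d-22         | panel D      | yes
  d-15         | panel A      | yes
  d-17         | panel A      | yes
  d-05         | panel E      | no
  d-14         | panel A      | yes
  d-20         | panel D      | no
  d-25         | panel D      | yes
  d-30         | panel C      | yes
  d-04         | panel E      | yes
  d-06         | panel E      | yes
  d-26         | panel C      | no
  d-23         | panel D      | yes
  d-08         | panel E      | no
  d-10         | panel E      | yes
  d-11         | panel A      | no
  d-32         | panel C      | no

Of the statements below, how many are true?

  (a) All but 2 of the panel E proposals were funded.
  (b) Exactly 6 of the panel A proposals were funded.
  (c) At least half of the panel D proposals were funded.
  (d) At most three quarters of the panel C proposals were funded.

4

(a) panel E: |A| = 8, |A ∩ B| = 6; needs |A ∖ B| = 2 — true.
(b) panel A: |A| = 7, |A ∩ B| = 6; needs |A ∩ B| = 6 — true.
(c) panel D: |A| = 8, |A ∩ B| = 4; needs |A ∩ B| ≥ |A ∖ B| — true.
(d) panel C: |A| = 7, |A ∩ B| = 5; needs |A ∩ B| / |A| ≤ 3/4 — true.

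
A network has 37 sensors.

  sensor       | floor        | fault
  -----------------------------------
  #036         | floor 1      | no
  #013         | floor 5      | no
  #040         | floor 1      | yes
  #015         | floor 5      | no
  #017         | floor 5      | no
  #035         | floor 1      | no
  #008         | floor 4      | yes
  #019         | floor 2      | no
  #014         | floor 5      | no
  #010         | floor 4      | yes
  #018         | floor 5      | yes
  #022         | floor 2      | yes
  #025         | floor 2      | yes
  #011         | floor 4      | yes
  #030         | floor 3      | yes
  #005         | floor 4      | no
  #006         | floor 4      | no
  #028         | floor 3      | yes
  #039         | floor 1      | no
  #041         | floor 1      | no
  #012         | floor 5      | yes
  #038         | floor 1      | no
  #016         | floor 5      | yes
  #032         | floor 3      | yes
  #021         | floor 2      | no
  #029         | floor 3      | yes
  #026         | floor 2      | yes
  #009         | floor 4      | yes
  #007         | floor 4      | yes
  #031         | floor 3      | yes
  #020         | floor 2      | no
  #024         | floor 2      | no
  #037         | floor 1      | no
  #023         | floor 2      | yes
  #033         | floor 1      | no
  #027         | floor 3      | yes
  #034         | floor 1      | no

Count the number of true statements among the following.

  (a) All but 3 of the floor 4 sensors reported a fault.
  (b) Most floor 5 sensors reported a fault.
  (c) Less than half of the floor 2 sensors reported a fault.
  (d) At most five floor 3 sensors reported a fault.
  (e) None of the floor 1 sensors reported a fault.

(a) floor 4: |A| = 7, |A ∩ B| = 5; needs |A ∖ B| = 3 — false.
(b) floor 5: |A| = 7, |A ∩ B| = 3; needs |A ∩ B| > |A ∖ B| — false.
(c) floor 2: |A| = 8, |A ∩ B| = 4; needs |A ∩ B| < |A ∖ B| — false.
(d) floor 3: |A| = 6, |A ∩ B| = 6; needs |A ∩ B| ≤ 5 — false.
(e) floor 1: |A| = 9, |A ∩ B| = 1; needs A ∩ B = ∅ (|A ∩ B| = 0) — false.

0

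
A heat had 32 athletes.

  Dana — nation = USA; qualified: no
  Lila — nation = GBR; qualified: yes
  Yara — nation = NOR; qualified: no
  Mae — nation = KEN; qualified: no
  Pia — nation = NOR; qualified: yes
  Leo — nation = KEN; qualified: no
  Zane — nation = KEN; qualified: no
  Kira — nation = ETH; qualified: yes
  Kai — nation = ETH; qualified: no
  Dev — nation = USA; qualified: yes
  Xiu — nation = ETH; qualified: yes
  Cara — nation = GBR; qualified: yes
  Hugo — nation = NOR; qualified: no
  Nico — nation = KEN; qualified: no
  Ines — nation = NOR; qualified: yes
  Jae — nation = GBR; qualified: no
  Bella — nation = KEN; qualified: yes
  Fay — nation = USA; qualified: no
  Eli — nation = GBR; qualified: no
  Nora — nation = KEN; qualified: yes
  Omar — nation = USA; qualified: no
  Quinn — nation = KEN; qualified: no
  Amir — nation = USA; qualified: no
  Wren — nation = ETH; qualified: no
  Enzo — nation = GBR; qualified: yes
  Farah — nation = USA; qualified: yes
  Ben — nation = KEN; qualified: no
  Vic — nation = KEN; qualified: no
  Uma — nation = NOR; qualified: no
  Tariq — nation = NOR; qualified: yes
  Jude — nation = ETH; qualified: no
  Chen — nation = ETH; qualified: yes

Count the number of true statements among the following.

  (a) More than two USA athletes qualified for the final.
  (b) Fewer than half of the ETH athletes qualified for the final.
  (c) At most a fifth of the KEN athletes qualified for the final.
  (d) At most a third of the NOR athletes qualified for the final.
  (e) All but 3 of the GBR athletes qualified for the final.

0

(a) USA: |A| = 6, |A ∩ B| = 2; needs |A ∩ B| > 2 — false.
(b) ETH: |A| = 6, |A ∩ B| = 3; needs |A ∩ B| < |A ∖ B| — false.
(c) KEN: |A| = 9, |A ∩ B| = 2; needs |A ∩ B| / |A| ≤ 1/5 — false.
(d) NOR: |A| = 6, |A ∩ B| = 3; needs |A ∩ B| / |A| ≤ 1/3 — false.
(e) GBR: |A| = 5, |A ∩ B| = 3; needs |A ∖ B| = 3 — false.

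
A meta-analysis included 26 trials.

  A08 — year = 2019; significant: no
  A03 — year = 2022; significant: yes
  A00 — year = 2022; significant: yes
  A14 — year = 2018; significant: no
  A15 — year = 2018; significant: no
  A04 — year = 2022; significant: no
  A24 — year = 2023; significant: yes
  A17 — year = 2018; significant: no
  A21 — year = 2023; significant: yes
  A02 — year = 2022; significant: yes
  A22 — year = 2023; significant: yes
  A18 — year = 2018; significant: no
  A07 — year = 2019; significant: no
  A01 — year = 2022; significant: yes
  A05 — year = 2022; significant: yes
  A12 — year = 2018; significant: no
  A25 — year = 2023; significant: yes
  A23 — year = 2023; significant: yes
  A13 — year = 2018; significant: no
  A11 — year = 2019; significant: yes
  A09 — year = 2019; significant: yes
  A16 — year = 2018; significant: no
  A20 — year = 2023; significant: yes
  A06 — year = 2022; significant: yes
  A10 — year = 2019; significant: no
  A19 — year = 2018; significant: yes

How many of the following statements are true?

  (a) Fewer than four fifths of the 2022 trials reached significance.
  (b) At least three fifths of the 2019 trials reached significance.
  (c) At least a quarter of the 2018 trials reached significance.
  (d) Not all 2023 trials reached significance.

0

(a) 2022: |A| = 7, |A ∩ B| = 6; needs |A ∩ B| / |A| < 4/5 — false.
(b) 2019: |A| = 5, |A ∩ B| = 2; needs |A ∩ B| / |A| ≥ 3/5 — false.
(c) 2018: |A| = 8, |A ∩ B| = 1; needs |A ∩ B| / |A| ≥ 1/4 — false.
(d) 2023: |A| = 6, |A ∩ B| = 6; needs A ⊄ B (|A ∖ B| ≥ 1) — false.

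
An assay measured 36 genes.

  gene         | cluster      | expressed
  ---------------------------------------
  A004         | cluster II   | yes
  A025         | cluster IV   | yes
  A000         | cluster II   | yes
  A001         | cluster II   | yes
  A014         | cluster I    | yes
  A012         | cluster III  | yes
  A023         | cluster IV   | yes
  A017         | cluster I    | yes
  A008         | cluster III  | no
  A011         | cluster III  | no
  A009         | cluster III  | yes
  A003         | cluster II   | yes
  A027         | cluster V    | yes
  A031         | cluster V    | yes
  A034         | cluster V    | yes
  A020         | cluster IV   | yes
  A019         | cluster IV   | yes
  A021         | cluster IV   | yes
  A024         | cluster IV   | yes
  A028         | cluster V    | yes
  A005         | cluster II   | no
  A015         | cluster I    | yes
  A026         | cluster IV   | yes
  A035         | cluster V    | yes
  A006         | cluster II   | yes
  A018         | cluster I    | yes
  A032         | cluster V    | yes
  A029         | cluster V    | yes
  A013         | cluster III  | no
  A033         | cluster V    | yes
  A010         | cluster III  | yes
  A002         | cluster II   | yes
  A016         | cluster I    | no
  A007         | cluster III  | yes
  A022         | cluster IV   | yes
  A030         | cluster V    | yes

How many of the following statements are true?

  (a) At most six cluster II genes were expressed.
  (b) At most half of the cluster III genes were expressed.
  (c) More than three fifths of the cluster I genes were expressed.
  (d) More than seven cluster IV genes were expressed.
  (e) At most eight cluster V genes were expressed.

3

(a) cluster II: |A| = 7, |A ∩ B| = 6; needs |A ∩ B| ≤ 6 — true.
(b) cluster III: |A| = 7, |A ∩ B| = 4; needs |A ∩ B| ≤ |A ∖ B| — false.
(c) cluster I: |A| = 5, |A ∩ B| = 4; needs |A ∩ B| / |A| > 3/5 — true.
(d) cluster IV: |A| = 8, |A ∩ B| = 8; needs |A ∩ B| > 7 — true.
(e) cluster V: |A| = 9, |A ∩ B| = 9; needs |A ∩ B| ≤ 8 — false.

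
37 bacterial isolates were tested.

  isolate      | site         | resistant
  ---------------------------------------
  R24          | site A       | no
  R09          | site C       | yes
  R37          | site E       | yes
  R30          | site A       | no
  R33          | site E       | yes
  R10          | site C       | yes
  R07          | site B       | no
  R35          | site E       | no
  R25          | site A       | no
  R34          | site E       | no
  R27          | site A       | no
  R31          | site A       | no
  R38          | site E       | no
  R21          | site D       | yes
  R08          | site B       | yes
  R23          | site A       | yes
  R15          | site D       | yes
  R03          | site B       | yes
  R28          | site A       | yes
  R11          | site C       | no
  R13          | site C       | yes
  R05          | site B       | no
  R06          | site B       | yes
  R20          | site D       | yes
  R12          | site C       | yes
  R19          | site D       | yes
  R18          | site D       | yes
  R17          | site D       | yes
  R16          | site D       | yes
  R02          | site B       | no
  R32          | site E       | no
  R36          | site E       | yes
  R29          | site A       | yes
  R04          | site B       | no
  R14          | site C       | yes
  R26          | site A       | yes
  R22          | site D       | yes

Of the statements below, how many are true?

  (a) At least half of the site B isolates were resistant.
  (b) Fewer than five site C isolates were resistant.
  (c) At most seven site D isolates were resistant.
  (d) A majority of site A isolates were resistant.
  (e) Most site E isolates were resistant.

(a) site B: |A| = 7, |A ∩ B| = 3; needs |A ∩ B| ≥ |A ∖ B| — false.
(b) site C: |A| = 6, |A ∩ B| = 5; needs |A ∩ B| < 5 — false.
(c) site D: |A| = 8, |A ∩ B| = 8; needs |A ∩ B| ≤ 7 — false.
(d) site A: |A| = 9, |A ∩ B| = 4; needs |A ∩ B| > |A ∖ B| — false.
(e) site E: |A| = 7, |A ∩ B| = 3; needs |A ∩ B| > |A ∖ B| — false.

0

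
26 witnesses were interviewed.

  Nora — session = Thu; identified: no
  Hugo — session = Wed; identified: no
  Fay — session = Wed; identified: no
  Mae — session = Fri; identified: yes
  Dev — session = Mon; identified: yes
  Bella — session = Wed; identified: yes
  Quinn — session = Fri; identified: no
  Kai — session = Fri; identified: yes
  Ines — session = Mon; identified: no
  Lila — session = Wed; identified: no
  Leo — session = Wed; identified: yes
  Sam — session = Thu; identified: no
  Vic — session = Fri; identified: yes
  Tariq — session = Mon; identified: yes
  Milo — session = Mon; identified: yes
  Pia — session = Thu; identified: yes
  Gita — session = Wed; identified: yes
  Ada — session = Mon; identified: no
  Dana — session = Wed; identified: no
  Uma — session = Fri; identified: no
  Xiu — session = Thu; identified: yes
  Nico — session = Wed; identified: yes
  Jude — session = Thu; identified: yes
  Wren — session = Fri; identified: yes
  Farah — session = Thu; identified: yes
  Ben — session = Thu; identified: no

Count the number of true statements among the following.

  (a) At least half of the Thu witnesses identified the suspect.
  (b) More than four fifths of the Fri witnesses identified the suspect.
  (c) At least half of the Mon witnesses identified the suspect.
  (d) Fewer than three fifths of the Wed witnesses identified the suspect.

(a) Thu: |A| = 7, |A ∩ B| = 4; needs |A ∩ B| ≥ |A ∖ B| — true.
(b) Fri: |A| = 6, |A ∩ B| = 4; needs |A ∩ B| / |A| > 4/5 — false.
(c) Mon: |A| = 5, |A ∩ B| = 3; needs |A ∩ B| ≥ |A ∖ B| — true.
(d) Wed: |A| = 8, |A ∩ B| = 4; needs |A ∩ B| / |A| < 3/5 — true.

3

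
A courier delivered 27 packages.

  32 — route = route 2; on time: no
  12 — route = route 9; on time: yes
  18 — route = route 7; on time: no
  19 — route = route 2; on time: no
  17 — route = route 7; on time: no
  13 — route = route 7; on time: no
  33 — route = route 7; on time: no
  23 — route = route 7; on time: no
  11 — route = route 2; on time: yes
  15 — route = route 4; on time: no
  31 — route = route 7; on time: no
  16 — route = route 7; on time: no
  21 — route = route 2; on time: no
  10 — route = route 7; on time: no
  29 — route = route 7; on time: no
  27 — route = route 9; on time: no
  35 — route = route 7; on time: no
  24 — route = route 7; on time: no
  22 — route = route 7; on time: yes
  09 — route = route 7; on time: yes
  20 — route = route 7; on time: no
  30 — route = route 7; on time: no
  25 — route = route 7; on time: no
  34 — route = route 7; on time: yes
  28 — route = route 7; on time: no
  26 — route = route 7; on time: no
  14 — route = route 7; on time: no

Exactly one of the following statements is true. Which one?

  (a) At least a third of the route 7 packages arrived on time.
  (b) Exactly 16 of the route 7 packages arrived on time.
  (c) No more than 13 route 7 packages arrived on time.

|A| = 20, |A ∩ B| = 3, |A ∖ B| = 17.
(a) requires |A ∩ B| / |A| ≥ 1/3: false.
(b) requires |A ∩ B| = 16: false.
(c) requires |A ∩ B| ≤ 13: true.

(c)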